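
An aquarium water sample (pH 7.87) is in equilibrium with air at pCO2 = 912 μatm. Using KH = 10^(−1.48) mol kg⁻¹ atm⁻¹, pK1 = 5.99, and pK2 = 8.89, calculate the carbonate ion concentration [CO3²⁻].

[CO2*] = KH · pCO2 = 10^(−1.48) × 912×10^-6 = 3.020×10^-5 mol/kg
α₀ = 1/(1 + K1/[H⁺] + K1K2/[H⁺]²) = 1/(1 + 10^+1.88 + 10^+0.86) = 0.01189
DIC = [CO2*]/α₀ = 3.020×10^-5 / 0.01189 = 2.540 mmol/kg
[CO3²⁻] = α₂·DIC; α₂ = 0.08614, so [CO3²⁻] = 0.08614 × 2.540 = 0.219 mmol/kg

[CO3²⁻] = 0.219 mmol/kg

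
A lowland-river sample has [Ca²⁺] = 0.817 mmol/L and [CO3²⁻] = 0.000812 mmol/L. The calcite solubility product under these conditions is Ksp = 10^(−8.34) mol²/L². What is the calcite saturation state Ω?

Ω = 0.145

Ksp = 10^(−8.34) = 4.571×10^-9
Ω = [Ca²⁺][CO3²⁻]/Ksp = (0.817×10^-3)(0.000812×10^-3) / 4.571×10^-9 = 0.145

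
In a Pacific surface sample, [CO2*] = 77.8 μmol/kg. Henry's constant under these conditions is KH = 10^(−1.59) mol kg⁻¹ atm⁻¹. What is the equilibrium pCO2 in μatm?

pCO2 = 3030 μatm

KH = 10^(−1.59) = 2.570×10^-2 mol kg⁻¹ atm⁻¹
pCO2 = [CO2*]/KH = 77.8×10^-6 / 2.570×10^-2 = 3.03×10^-3 atm = 3030 μatm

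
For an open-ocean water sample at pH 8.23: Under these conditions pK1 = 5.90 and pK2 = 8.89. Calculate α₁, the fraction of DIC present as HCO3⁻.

α₁ = 1 / (1 + [H⁺]/K1 + K2/[H⁺]) = 1 / (1 + 10^-2.33 + 10^-0.66)
   = 1 / (1 + 0.0046774 + 0.21878) = 1/1.2235 = 0.8174

α₁ = 0.817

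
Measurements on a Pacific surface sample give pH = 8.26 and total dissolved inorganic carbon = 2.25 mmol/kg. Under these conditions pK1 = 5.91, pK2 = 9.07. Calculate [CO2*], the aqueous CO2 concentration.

α₀ = 1 / (1 + K1/[H⁺] + K1K2/[H⁺]²) = 1 / (1 + 10^+2.35 + 10^+1.54)
   = 1 / (1 + 223.87 + 34.674) = 1/259.55 = 0.003853
[CO2*] = α₀ × DIC = 0.003853 × 2.25 = 0.00867 mmol/kg = 8.67 μmol/kg

[CO2*] = 8.67 μmol/kg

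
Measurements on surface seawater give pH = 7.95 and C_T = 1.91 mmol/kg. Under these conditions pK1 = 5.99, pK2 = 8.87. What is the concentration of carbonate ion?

[CO3²⁻] = 0.203 mmol/kg

α₂ = 1 / (1 + [H⁺]/K2 + [H⁺]²/(K1K2)) = 1 / (1 + 10^+0.92 + 10^-1.04)
   = 1 / (1 + 8.3176 + 0.091201) = 1/9.4088 = 0.1063
[CO3²⁻] = α₂ × DIC = 0.1063 × 1.91 = 0.203 mmol/kg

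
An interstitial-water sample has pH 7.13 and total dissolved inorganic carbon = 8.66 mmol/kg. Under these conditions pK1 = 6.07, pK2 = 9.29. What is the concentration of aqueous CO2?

α₀ = 1 / (1 + K1/[H⁺] + K1K2/[H⁺]²) = 1 / (1 + 10^+1.06 + 10^-1.10)
   = 1 / (1 + 11.482 + 0.079433) = 1/12.561 = 0.07961
[CO2*] = α₀ × DIC = 0.07961 × 8.66 = 0.689 mmol/kg

[CO2*] = 0.689 mmol/kg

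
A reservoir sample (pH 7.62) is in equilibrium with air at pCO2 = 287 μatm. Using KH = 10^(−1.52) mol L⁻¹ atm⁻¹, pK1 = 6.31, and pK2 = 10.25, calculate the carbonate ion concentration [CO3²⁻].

[CO2*] = KH · pCO2 = 10^(−1.52) × 287×10^-6 = 8.667×10^-6 mol/L
α₀ = 1/(1 + K1/[H⁺] + K1K2/[H⁺]²) = 1/(1 + 10^+1.31 + 10^-1.32) = 0.04659
DIC = [CO2*]/α₀ = 8.667×10^-6 / 0.04659 = 0.1860 mmol/L
[CO3²⁻] = α₂·DIC; α₂ = 0.002230, so [CO3²⁻] = 0.002230 × 0.1860 = 0.000415 mmol/L = 0.415 μmol/L

[CO3²⁻] = 0.415 μmol/L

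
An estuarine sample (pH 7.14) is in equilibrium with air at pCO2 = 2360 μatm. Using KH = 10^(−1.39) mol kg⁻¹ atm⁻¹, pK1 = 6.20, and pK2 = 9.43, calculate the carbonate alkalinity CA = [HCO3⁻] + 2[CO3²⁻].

[CO2*] = KH · pCO2 = 10^(−1.39) × 2360×10^-6 = 9.614×10^-5 mol/kg
α₀ = 1/(1 + K1/[H⁺] + K1K2/[H⁺]²) = 1/(1 + 10^+0.94 + 10^-1.35) = 0.1025
DIC = [CO2*]/α₀ = 9.614×10^-5 / 0.1025 = 0.9378 mmol/kg
CA = (α₁ + 2α₂)·DIC = (0.8929 + 2×0.004579) × 0.9378 = 0.846 mmol/kg

CA = 0.846 mmol/kg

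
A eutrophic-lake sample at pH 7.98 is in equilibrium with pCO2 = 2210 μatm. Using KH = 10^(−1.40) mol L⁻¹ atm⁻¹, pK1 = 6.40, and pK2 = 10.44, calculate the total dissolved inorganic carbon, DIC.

DIC = 3.44 mmol/L

[CO2*] = KH · pCO2 = 10^(−1.40) × 2210×10^-6 = 8.798×10^-5 mol/L
α₀ = 1/(1 + K1/[H⁺] + K1K2/[H⁺]²) = 1/(1 + 10^+1.58 + 10^-0.88) = 0.02554
DIC = [CO2*]/α₀ = 8.798×10^-5 / 0.02554 = 3.44 mmol/L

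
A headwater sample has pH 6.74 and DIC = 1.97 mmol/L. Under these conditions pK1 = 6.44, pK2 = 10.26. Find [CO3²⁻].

[CO3²⁻] = 0.396 μmol/L

α₂ = 1 / (1 + [H⁺]/K2 + [H⁺]²/(K1K2)) = 1 / (1 + 10^+3.52 + 10^+3.22)
   = 1 / (1 + 3311.3 + 1659.6) = 1/4971.9 = 0.0002011
[CO3²⁻] = α₂ × DIC = 0.0002011 × 1.97 = 0.000396 mmol/L = 0.396 μmol/L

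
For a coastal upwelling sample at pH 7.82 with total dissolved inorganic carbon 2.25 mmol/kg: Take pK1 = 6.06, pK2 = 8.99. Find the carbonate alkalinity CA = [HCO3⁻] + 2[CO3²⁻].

CA = [HCO3⁻] + 2[CO3²⁻] = (α₁ + 2α₂)·DIC
At pH 7.82: [H⁺]/K1 = 10^-1.76 = 0.017378, K2/[H⁺] = 10^-1.17 = 0.067608
α₁ = 1/(1 + 0.017378 + 0.067608) = 1/1.0850 = 0.9217; α₂ = α₁·K2/[H⁺] = 0.06231
α₁ + 2α₂ = 1.0463
CA = 1.0463 × 2.25 = 2.35 mmol/kg

CA = 2.35 mmol/kg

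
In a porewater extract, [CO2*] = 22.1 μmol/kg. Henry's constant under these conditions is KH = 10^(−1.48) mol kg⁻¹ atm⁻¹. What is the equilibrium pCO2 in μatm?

pCO2 = 667 μatm

KH = 10^(−1.48) = 3.311×10^-2 mol kg⁻¹ atm⁻¹
pCO2 = [CO2*]/KH = 22.1×10^-6 / 3.311×10^-2 = 6.67×10^-4 atm = 667 μatm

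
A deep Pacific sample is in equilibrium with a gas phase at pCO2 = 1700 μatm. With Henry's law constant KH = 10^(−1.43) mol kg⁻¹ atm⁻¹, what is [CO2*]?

[CO2*] = 63.2 μmol/kg

KH = 10^(−1.43) = 3.715×10^-2 mol kg⁻¹ atm⁻¹
[CO2*] = KH · pCO2 = 3.715×10^-2 × 1700×10^-6 atm = 6.32×10^-5 mol/kg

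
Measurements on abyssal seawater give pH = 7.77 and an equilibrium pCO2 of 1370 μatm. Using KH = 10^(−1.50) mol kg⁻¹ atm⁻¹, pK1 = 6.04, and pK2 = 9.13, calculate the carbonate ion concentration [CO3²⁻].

[CO3²⁻] = 0.102 mmol/kg

[CO2*] = KH · pCO2 = 10^(−1.50) × 1370×10^-6 = 4.332×10^-5 mol/kg
α₀ = 1/(1 + K1/[H⁺] + K1K2/[H⁺]²) = 1/(1 + 10^+1.73 + 10^+0.37) = 0.01753
DIC = [CO2*]/α₀ = 4.332×10^-5 / 0.01753 = 2.471 mmol/kg
[CO3²⁻] = α₂·DIC; α₂ = 0.04109, so [CO3²⁻] = 0.04109 × 2.471 = 0.102 mmol/kg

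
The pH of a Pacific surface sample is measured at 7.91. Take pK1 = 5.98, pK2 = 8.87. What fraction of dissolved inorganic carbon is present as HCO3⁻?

α₁ = 0.892

α₁ = 1 / (1 + [H⁺]/K1 + K2/[H⁺]) = 1 / (1 + 10^-1.93 + 10^-0.96)
   = 1 / (1 + 0.011749 + 0.10965) = 1/1.1214 = 0.8917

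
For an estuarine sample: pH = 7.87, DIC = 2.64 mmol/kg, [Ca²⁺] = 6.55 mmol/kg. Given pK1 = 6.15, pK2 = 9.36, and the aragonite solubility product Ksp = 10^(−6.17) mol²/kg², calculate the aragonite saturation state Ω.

Ω = 0.787

α₂ = 1 / (1 + [H⁺]/K2 + [H⁺]²/(K1K2)) = 1 / (1 + 10^+1.49 + 10^-0.23)
   = 1 / (1 + 30.903 + 0.58884) = 1/32.492 = 0.03078
[CO3²⁻] = α₂ × DIC = 0.03078 × 2.64 = 0.08125 mmol/kg
Ksp = 10^(−6.17) = 6.761×10^-7
Ω = [Ca²⁺][CO3²⁻]/Ksp = (6.55×10^-3)(8.125×10^-5) / 6.761×10^-7 = 0.787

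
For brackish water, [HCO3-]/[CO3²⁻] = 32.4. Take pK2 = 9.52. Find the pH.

pH = 8.01

From K2 = [H⁺][CO3²⁻]/[HCO3-]:  pH = pK2 − log₁₀([HCO3-]/[CO3²⁻])
log₁₀(32.4) = +1.511
pH = 9.52 − (+1.511) = 8.01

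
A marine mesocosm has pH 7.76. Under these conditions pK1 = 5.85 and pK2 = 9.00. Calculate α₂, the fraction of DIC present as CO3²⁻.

α₂ = 1 / (1 + [H⁺]/K2 + [H⁺]²/(K1K2)) = 1 / (1 + 10^+1.24 + 10^-0.67)
   = 1 / (1 + 17.378 + 0.21380) = 1/18.592 = 0.05379

α₂ = 0.0538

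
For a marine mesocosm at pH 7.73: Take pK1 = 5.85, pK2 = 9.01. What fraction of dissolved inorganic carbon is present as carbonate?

α₂ = 1 / (1 + [H⁺]/K2 + [H⁺]²/(K1K2)) = 1 / (1 + 10^+1.28 + 10^-0.60)
   = 1 / (1 + 19.055 + 0.25119) = 1/20.306 = 0.04925

α₂ = 0.0492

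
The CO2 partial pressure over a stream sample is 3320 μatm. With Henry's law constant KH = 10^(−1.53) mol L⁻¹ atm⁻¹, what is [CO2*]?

KH = 10^(−1.53) = 2.951×10^-2 mol L⁻¹ atm⁻¹
[CO2*] = KH · pCO2 = 2.951×10^-2 × 3320×10^-6 atm = 9.80×10^-5 mol/L

[CO2*] = 98.0 μmol/L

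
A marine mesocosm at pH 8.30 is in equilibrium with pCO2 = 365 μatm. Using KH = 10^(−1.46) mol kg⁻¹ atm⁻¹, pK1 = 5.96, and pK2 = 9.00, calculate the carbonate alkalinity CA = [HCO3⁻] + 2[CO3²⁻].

[CO2*] = KH · pCO2 = 10^(−1.46) × 365×10^-6 = 1.266×10^-5 mol/kg
α₀ = 1/(1 + K1/[H⁺] + K1K2/[H⁺]²) = 1/(1 + 10^+2.34 + 10^+1.64) = 0.003796
DIC = [CO2*]/α₀ = 1.266×10^-5 / 0.003796 = 3.334 mmol/kg
CA = (α₁ + 2α₂)·DIC = (0.8305 + 2×0.1657) × 3.334 = 3.87 mmol/kg

CA = 3.87 mmol/kg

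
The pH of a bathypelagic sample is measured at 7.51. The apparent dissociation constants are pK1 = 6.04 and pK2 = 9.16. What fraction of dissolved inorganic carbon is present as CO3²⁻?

α₂ = 0.0212

α₂ = 1 / (1 + [H⁺]/K2 + [H⁺]²/(K1K2)) = 1 / (1 + 10^+1.65 + 10^+0.18)
   = 1 / (1 + 44.668 + 1.5136) = 1/47.182 = 0.02119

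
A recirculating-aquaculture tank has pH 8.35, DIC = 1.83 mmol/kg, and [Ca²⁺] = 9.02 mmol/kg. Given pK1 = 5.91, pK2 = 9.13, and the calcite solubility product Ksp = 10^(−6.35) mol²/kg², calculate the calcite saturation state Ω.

Ω = 5.24

α₂ = 1 / (1 + [H⁺]/K2 + [H⁺]²/(K1K2)) = 1 / (1 + 10^+0.78 + 10^-1.66)
   = 1 / (1 + 6.0256 + 0.021878) = 1/7.0475 = 0.1419
[CO3²⁻] = α₂ × DIC = 0.1419 × 1.83 = 0.2597 mmol/kg
Ksp = 10^(−6.35) = 4.467×10^-7
Ω = [Ca²⁺][CO3²⁻]/Ksp = (9.02×10^-3)(2.597×10^-4) / 4.467×10^-7 = 5.24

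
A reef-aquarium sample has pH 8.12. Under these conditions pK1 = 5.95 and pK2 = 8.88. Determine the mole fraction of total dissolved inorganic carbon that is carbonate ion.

α₂ = 1 / (1 + [H⁺]/K2 + [H⁺]²/(K1K2)) = 1 / (1 + 10^+0.76 + 10^-1.41)
   = 1 / (1 + 5.7544 + 0.038905) = 1/6.7933 = 0.1472

α₂ = 0.147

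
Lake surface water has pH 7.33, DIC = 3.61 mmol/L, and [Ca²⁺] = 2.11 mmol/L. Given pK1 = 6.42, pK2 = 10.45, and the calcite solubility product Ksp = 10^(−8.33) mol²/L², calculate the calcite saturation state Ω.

α₂ = 1 / (1 + [H⁺]/K2 + [H⁺]²/(K1K2)) = 1 / (1 + 10^+3.12 + 10^+2.21)
   = 1 / (1 + 1318.3 + 162.18) = 1/1481.4 = 0.0006750
[CO3²⁻] = α₂ × DIC = 0.0006750 × 3.61 = 0.002437 mmol/L = 2.437 μmol/L
Ksp = 10^(−8.33) = 4.677×10^-9
Ω = [Ca²⁺][CO3²⁻]/Ksp = (2.11×10^-3)(2.437×10^-6) / 4.677×10^-9 = 1.10

Ω = 1.10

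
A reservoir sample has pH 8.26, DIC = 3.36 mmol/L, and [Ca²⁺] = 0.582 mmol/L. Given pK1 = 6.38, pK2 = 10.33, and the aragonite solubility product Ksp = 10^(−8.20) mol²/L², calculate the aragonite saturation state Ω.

Ω = 2.58

α₂ = 1 / (1 + [H⁺]/K2 + [H⁺]²/(K1K2)) = 1 / (1 + 10^+2.07 + 10^+0.19)
   = 1 / (1 + 117.49 + 1.5488) = 1/120.04 = 0.008331
[CO3²⁻] = α₂ × DIC = 0.008331 × 3.36 = 0.02799 mmol/L
Ksp = 10^(−8.20) = 6.310×10^-9
Ω = [Ca²⁺][CO3²⁻]/Ksp = (0.582×10^-3)(2.799×10^-5) / 6.310×10^-9 = 2.58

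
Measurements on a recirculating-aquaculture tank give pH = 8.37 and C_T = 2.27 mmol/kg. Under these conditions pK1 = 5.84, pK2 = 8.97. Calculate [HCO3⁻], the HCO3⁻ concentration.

α₁ = 1 / (1 + [H⁺]/K1 + K2/[H⁺]) = 1 / (1 + 10^-2.53 + 10^-0.60)
   = 1 / (1 + 0.0029512 + 0.25119) = 1/1.2541 = 0.7974
[HCO3⁻] = α₁ × DIC = 0.7974 × 2.27 = 1.81 mmol/kg

[HCO3⁻] = 1.81 mmol/kg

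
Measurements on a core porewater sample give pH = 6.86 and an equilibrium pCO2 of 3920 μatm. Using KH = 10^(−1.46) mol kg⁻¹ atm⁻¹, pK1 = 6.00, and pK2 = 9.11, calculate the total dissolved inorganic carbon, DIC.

DIC = 1.13 mmol/kg

[CO2*] = KH · pCO2 = 10^(−1.46) × 3920×10^-6 = 1.359×10^-4 mol/kg
α₀ = 1/(1 + K1/[H⁺] + K1K2/[H⁺]²) = 1/(1 + 10^+0.86 + 10^-1.39) = 0.1207
DIC = [CO2*]/α₀ = 1.359×10^-4 / 0.1207 = 1.13 mmol/kg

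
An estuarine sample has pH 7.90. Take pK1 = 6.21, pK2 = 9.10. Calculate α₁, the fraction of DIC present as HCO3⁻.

α₁ = 1 / (1 + [H⁺]/K1 + K2/[H⁺]) = 1 / (1 + 10^-1.69 + 10^-1.20)
   = 1 / (1 + 0.020417 + 0.063096) = 1/1.0835 = 0.9229

α₁ = 0.923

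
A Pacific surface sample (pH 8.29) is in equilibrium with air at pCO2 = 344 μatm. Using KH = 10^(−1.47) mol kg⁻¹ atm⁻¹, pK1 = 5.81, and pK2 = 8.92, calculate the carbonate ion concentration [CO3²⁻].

[CO3²⁻] = 0.825 mmol/kg

[CO2*] = KH · pCO2 = 10^(−1.47) × 344×10^-6 = 1.166×10^-5 mol/kg
α₀ = 1/(1 + K1/[H⁺] + K1K2/[H⁺]²) = 1/(1 + 10^+2.48 + 10^+1.85) = 0.002675
DIC = [CO2*]/α₀ = 1.166×10^-5 / 0.002675 = 4.357 mmol/kg
[CO3²⁻] = α₂·DIC; α₂ = 0.1894, so [CO3²⁻] = 0.1894 × 4.357 = 0.825 mmol/kg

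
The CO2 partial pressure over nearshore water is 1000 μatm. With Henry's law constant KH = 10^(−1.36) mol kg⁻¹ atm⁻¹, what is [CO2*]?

[CO2*] = 43.7 μmol/kg

KH = 10^(−1.36) = 4.365×10^-2 mol kg⁻¹ atm⁻¹
[CO2*] = KH · pCO2 = 4.365×10^-2 × 1000×10^-6 atm = 4.37×10^-5 mol/kg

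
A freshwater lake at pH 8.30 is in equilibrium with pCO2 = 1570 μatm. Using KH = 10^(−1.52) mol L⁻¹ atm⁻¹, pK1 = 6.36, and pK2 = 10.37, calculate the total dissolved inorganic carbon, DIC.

DIC = 4.21 mmol/L

[CO2*] = KH · pCO2 = 10^(−1.52) × 1570×10^-6 = 4.741×10^-5 mol/L
α₀ = 1/(1 + K1/[H⁺] + K1K2/[H⁺]²) = 1/(1 + 10^+1.94 + 10^-0.13) = 0.01126
DIC = [CO2*]/α₀ = 4.741×10^-5 / 0.01126 = 4.21 mmol/L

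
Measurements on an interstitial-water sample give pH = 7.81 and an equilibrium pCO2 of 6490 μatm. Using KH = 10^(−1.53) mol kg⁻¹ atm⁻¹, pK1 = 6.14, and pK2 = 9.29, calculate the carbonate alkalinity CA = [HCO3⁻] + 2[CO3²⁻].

CA = 9.55 mmol/kg

[CO2*] = KH · pCO2 = 10^(−1.53) × 6490×10^-6 = 1.915×10^-4 mol/kg
α₀ = 1/(1 + K1/[H⁺] + K1K2/[H⁺]²) = 1/(1 + 10^+1.67 + 10^+0.19) = 0.02027
DIC = [CO2*]/α₀ = 1.915×10^-4 / 0.02027 = 9.447 mmol/kg
CA = (α₁ + 2α₂)·DIC = (0.9483 + 2×0.03140) × 9.447 = 9.55 mmol/kg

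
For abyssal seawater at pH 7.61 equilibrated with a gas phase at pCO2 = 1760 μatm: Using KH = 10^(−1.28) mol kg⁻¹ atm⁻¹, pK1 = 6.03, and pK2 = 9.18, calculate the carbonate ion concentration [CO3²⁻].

[CO3²⁻] = 0.0945 mmol/kg

[CO2*] = KH · pCO2 = 10^(−1.28) × 1760×10^-6 = 9.237×10^-5 mol/kg
α₀ = 1/(1 + K1/[H⁺] + K1K2/[H⁺]²) = 1/(1 + 10^+1.58 + 10^+0.01) = 0.02497
DIC = [CO2*]/α₀ = 9.237×10^-5 / 0.02497 = 3.699 mmol/kg
[CO3²⁻] = α₂·DIC; α₂ = 0.02556, so [CO3²⁻] = 0.02556 × 3.699 = 0.0945 mmol/kg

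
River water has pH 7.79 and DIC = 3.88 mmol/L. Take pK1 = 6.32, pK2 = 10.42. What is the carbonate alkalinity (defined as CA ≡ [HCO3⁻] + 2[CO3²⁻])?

CA = 3.76 mmol/L

CA = [HCO3⁻] + 2[CO3²⁻] = (α₁ + 2α₂)·DIC
At pH 7.79: [H⁺]/K1 = 10^-1.47 = 0.033884, K2/[H⁺] = 10^-2.63 = 0.0023442
α₁ = 1/(1 + 0.033884 + 0.0023442) = 1/1.0362 = 0.9650; α₂ = α₁·K2/[H⁺] = 0.002262
α₁ + 2α₂ = 0.9696
CA = 0.9696 × 3.88 = 3.76 mmol/L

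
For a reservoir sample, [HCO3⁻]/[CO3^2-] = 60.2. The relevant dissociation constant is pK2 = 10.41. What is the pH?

From K2 = [H⁺][CO3^2-]/[HCO3⁻]:  pH = pK2 − log₁₀([HCO3⁻]/[CO3^2-])
log₁₀(60.2) = +1.780
pH = 10.41 − (+1.780) = 8.63

pH = 8.63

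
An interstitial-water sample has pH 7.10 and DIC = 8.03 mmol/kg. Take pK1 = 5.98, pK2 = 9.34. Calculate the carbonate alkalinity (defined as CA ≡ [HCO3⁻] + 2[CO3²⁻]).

CA = 7.51 mmol/kg

CA = [HCO3⁻] + 2[CO3²⁻] = (α₁ + 2α₂)·DIC
At pH 7.10: [H⁺]/K1 = 10^-1.12 = 0.075858, K2/[H⁺] = 10^-2.24 = 0.0057544
α₁ = 1/(1 + 0.075858 + 0.0057544) = 1/1.0816 = 0.9245; α₂ = α₁·K2/[H⁺] = 0.005320
α₁ + 2α₂ = 0.9352
CA = 0.9352 × 8.03 = 7.51 mmol/kg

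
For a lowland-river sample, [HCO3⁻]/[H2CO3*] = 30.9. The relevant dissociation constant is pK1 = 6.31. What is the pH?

pH = 7.80

From K1 = [H⁺][HCO3⁻]/[H2CO3*]:  pH = pK1 + log₁₀([HCO3⁻]/[H2CO3*])
log₁₀(30.9) = +1.490
pH = 6.31 + (+1.490) = 7.80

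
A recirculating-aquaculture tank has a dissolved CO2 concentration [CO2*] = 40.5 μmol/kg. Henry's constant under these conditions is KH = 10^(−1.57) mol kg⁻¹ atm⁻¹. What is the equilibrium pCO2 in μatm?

KH = 10^(−1.57) = 2.692×10^-2 mol kg⁻¹ atm⁻¹
pCO2 = [CO2*]/KH = 40.5×10^-6 / 2.692×10^-2 = 1.50×10^-3 atm = 1500 μatm

pCO2 = 1500 μatm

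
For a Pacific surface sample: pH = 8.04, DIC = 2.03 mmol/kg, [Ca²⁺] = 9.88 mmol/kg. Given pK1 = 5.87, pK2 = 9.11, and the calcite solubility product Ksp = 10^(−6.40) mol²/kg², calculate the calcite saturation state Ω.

α₂ = 1 / (1 + [H⁺]/K2 + [H⁺]²/(K1K2)) = 1 / (1 + 10^+1.07 + 10^-1.10)
   = 1 / (1 + 11.749 + 0.079433) = 1/12.828 = 0.07795
[CO3²⁻] = α₂ × DIC = 0.07795 × 2.03 = 0.1582 mmol/kg
Ksp = 10^(−6.40) = 3.981×10^-7
Ω = [Ca²⁺][CO3²⁻]/Ksp = (9.88×10^-3)(1.582×10^-4) / 3.981×10^-7 = 3.93

Ω = 3.93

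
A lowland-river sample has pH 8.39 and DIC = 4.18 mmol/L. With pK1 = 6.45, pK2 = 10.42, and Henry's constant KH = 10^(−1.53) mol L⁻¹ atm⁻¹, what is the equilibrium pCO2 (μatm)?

pCO2 = 1590 μatm

α₀ = 1 / (1 + K1/[H⁺] + K1K2/[H⁺]²) = 1 / (1 + 10^+1.94 + 10^-0.09)
   = 1 / (1 + 87.096 + 0.81283) = 1/88.909 = 0.01125
[CO2*] = α₀ × DIC = 0.01125 × 4.18 = 0.04701 mmol/L
pCO2 = [CO2*]/KH = 4.701×10^-5 / 2.951×10^-2 = 1590 μatm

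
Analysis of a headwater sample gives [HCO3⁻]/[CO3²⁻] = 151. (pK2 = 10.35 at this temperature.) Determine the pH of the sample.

pH = 8.17

From K2 = [H⁺][CO3²⁻]/[HCO3⁻]:  pH = pK2 − log₁₀([HCO3⁻]/[CO3²⁻])
log₁₀(151) = +2.179
pH = 10.35 − (+2.179) = 8.17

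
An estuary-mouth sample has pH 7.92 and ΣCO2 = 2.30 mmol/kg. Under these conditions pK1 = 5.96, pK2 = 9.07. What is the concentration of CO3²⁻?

α₂ = 1 / (1 + [H⁺]/K2 + [H⁺]²/(K1K2)) = 1 / (1 + 10^+1.15 + 10^-0.81)
   = 1 / (1 + 14.125 + 0.15488) = 1/15.280 = 0.06544
[CO3²⁻] = α₂ × DIC = 0.06544 × 2.30 = 0.151 mmol/kg

[CO3²⁻] = 0.151 mmol/kg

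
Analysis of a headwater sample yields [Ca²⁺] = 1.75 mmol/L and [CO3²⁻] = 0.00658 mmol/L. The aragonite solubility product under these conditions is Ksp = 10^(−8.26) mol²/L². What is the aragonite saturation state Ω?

Ω = 2.10

Ksp = 10^(−8.26) = 5.495×10^-9
Ω = [Ca²⁺][CO3²⁻]/Ksp = (1.75×10^-3)(0.00658×10^-3) / 5.495×10^-9 = 2.10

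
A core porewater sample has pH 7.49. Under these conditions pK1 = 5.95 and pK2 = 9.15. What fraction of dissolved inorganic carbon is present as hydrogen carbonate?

α₁ = 1 / (1 + [H⁺]/K1 + K2/[H⁺]) = 1 / (1 + 10^-1.54 + 10^-1.66)
   = 1 / (1 + 0.028840 + 0.021878) = 1/1.0507 = 0.9517

α₁ = 0.952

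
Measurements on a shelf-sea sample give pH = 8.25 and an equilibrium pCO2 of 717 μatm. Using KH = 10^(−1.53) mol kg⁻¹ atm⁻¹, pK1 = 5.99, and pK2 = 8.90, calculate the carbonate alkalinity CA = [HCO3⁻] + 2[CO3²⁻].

[CO2*] = KH · pCO2 = 10^(−1.53) × 717×10^-6 = 2.116×10^-5 mol/kg
α₀ = 1/(1 + K1/[H⁺] + K1K2/[H⁺]²) = 1/(1 + 10^+2.26 + 10^+1.61) = 0.004470
DIC = [CO2*]/α₀ = 2.116×10^-5 / 0.004470 = 4.734 mmol/kg
CA = (α₁ + 2α₂)·DIC = (0.8134 + 2×0.1821) × 4.734 = 5.57 mmol/kg

CA = 5.57 mmol/kg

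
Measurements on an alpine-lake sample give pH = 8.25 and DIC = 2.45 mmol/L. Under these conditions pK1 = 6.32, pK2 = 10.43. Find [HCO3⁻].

[HCO3⁻] = 2.41 mmol/L

α₁ = 1 / (1 + [H⁺]/K1 + K2/[H⁺]) = 1 / (1 + 10^-1.93 + 10^-2.18)
   = 1 / (1 + 0.011749 + 0.0066069) = 1/1.0184 = 0.9820
[HCO3⁻] = α₁ × DIC = 0.9820 × 2.45 = 2.41 mmol/L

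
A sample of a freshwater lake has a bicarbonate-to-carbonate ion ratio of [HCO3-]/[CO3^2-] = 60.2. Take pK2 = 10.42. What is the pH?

From K2 = [H⁺][CO3^2-]/[HCO3-]:  pH = pK2 − log₁₀([HCO3-]/[CO3^2-])
log₁₀(60.2) = +1.780
pH = 10.42 − (+1.780) = 8.64

pH = 8.64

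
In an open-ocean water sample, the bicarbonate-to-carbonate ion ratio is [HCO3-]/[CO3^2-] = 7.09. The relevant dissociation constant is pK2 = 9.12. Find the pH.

From K2 = [H⁺][CO3^2-]/[HCO3-]:  pH = pK2 − log₁₀([HCO3-]/[CO3^2-])
log₁₀(7.09) = +0.851
pH = 9.12 − (+0.851) = 8.27

pH = 8.27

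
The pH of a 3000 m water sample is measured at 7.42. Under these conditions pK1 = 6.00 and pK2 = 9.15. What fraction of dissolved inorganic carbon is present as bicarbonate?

α₁ = 0.946

α₁ = 1 / (1 + [H⁺]/K1 + K2/[H⁺]) = 1 / (1 + 10^-1.42 + 10^-1.73)
   = 1 / (1 + 0.038019 + 0.018621) = 1/1.0566 = 0.9464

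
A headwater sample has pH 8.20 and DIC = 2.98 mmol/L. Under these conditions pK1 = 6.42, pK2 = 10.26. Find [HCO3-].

[HCO3⁻] = 2.91 mmol/L

α₁ = 1 / (1 + [H⁺]/K1 + K2/[H⁺]) = 1 / (1 + 10^-1.78 + 10^-2.06)
   = 1 / (1 + 0.016596 + 0.0087096) = 1/1.0253 = 0.9753
[HCO3⁻] = α₁ × DIC = 0.9753 × 2.98 = 2.91 mmol/L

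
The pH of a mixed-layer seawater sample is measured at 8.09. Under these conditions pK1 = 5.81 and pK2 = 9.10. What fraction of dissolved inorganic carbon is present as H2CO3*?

α₀ = 0.00476

α₀ = 1 / (1 + K1/[H⁺] + K1K2/[H⁺]²) = 1 / (1 + 10^+2.28 + 10^+1.27)
   = 1 / (1 + 190.55 + 18.621) = 1/210.17 = 0.004758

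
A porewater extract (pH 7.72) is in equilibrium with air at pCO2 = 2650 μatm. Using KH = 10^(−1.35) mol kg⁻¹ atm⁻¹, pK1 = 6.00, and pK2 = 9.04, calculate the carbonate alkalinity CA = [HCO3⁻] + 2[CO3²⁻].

[CO2*] = KH · pCO2 = 10^(−1.35) × 2650×10^-6 = 1.184×10^-4 mol/kg
α₀ = 1/(1 + K1/[H⁺] + K1K2/[H⁺]²) = 1/(1 + 10^+1.72 + 10^+0.40) = 0.01786
DIC = [CO2*]/α₀ = 1.184×10^-4 / 0.01786 = 6.628 mmol/kg
CA = (α₁ + 2α₂)·DIC = (0.9373 + 2×0.04486) × 6.628 = 6.81 mmol/kg

CA = 6.81 mmol/kg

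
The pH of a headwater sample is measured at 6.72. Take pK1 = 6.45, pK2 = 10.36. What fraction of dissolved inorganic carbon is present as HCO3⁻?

α₁ = 1 / (1 + [H⁺]/K1 + K2/[H⁺]) = 1 / (1 + 10^-0.27 + 10^-3.64)
   = 1 / (1 + 0.53703 + 0.00022909) = 1/1.5373 = 0.6505

α₁ = 0.651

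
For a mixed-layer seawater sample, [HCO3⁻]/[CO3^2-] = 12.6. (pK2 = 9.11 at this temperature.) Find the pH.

From K2 = [H⁺][CO3^2-]/[HCO3⁻]:  pH = pK2 − log₁₀([HCO3⁻]/[CO3^2-])
log₁₀(12.6) = +1.100
pH = 9.11 − (+1.100) = 8.01

pH = 8.01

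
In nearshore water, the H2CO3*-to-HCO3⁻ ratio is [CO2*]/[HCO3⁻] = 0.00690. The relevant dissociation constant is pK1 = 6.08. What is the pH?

pH = 8.24

From K1 = [H⁺][HCO3⁻]/[CO2*]:  pH = pK1 − log₁₀([CO2*]/[HCO3⁻])
log₁₀(0.00690) = -2.161
pH = 6.08 − (-2.161) = 8.24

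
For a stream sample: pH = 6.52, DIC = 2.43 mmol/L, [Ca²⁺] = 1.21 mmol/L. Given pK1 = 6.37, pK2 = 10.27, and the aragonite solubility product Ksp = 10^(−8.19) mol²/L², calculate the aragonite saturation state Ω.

α₂ = 1 / (1 + [H⁺]/K2 + [H⁺]²/(K1K2)) = 1 / (1 + 10^+3.75 + 10^+3.60)
   = 1 / (1 + 5623.4 + 3981.1) = 1/9605.5 = 0.0001041
[CO3²⁻] = α₂ × DIC = 0.0001041 × 2.43 = 0.0002530 mmol/L = 0.2530 μmol/L
Ksp = 10^(−8.19) = 6.457×10^-9
Ω = [Ca²⁺][CO3²⁻]/Ksp = (1.21×10^-3)(2.530×10^-7) / 6.457×10^-9 = 0.0474

Ω = 0.0474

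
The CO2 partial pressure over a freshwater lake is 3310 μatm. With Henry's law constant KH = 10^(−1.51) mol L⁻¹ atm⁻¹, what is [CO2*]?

KH = 10^(−1.51) = 3.090×10^-2 mol L⁻¹ atm⁻¹
[CO2*] = KH · pCO2 = 3.090×10^-2 × 3310×10^-6 atm = 1.02×10^-4 mol/L

[CO2*] = 102 μmol/L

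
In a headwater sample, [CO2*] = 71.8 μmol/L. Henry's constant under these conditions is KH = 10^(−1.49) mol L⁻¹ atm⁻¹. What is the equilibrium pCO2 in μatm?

pCO2 = 2220 μatm

KH = 10^(−1.49) = 3.236×10^-2 mol L⁻¹ atm⁻¹
pCO2 = [CO2*]/KH = 71.8×10^-6 / 3.236×10^-2 = 2.22×10^-3 atm = 2220 μatm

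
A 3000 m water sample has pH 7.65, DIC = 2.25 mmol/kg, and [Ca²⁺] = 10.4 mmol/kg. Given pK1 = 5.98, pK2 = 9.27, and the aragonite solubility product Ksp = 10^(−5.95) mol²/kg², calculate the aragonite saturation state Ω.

α₂ = 1 / (1 + [H⁺]/K2 + [H⁺]²/(K1K2)) = 1 / (1 + 10^+1.62 + 10^-0.05)
   = 1 / (1 + 41.687 + 0.89125) = 1/43.578 = 0.02295
[CO3²⁻] = α₂ × DIC = 0.02295 × 2.25 = 0.05163 mmol/kg
Ksp = 10^(−5.95) = 1.122×10^-6
Ω = [Ca²⁺][CO3²⁻]/Ksp = (10.4×10^-3)(5.163×10^-5) / 1.122×10^-6 = 0.479

Ω = 0.479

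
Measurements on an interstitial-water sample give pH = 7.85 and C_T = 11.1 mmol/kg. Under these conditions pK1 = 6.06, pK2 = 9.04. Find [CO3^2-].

α₂ = 1 / (1 + [H⁺]/K2 + [H⁺]²/(K1K2)) = 1 / (1 + 10^+1.19 + 10^-0.60)
   = 1 / (1 + 15.488 + 0.25119) = 1/16.739 = 0.05974
[CO3²⁻] = α₂ × DIC = 0.05974 × 11.1 = 0.663 mmol/kg

[CO3²⁻] = 0.663 mmol/kg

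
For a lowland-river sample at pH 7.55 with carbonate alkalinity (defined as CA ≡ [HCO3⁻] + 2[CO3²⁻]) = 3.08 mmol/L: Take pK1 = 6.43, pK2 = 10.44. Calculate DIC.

DIC = 3.31 mmol/L

CA = [HCO3⁻] + 2[CO3²⁻] = (α₁ + 2α₂)·DIC
At pH 7.55: [H⁺]/K1 = 10^-1.12 = 0.075858, K2/[H⁺] = 10^-2.89 = 0.0012882
α₁ = 1/(1 + 0.075858 + 0.0012882) = 1/1.0771 = 0.9284; α₂ = α₁·K2/[H⁺] = 0.001196
α₁ + 2α₂ = 0.9308
DIC = CA / (α₁ + 2α₂) = 3.08 / 0.9308 = 3.31 mmol/L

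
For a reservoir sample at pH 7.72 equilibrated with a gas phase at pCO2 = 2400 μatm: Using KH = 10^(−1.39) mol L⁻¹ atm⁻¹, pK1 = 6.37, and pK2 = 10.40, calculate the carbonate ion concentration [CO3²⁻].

[CO2*] = KH · pCO2 = 10^(−1.39) × 2400×10^-6 = 9.777×10^-5 mol/L
α₀ = 1/(1 + K1/[H⁺] + K1K2/[H⁺]²) = 1/(1 + 10^+1.35 + 10^-1.33) = 0.04267
DIC = [CO2*]/α₀ = 9.777×10^-5 / 0.04267 = 2.291 mmol/L
[CO3²⁻] = α₂·DIC; α₂ = 0.001996, so [CO3²⁻] = 0.001996 × 2.291 = 0.00457 mmol/L = 4.57 μmol/L

[CO3²⁻] = 4.57 μmol/L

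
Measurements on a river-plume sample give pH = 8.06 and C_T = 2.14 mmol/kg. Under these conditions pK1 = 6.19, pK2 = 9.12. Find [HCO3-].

α₁ = 1 / (1 + [H⁺]/K1 + K2/[H⁺]) = 1 / (1 + 10^-1.87 + 10^-1.06)
   = 1 / (1 + 0.013490 + 0.087096) = 1/1.1006 = 0.9086
[HCO3⁻] = α₁ × DIC = 0.9086 × 2.14 = 1.94 mmol/kg

[HCO3⁻] = 1.94 mmol/kg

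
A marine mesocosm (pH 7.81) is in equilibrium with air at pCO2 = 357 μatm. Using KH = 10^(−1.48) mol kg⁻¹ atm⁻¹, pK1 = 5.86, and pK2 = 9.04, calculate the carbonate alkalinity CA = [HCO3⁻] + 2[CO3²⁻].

[CO2*] = KH · pCO2 = 10^(−1.48) × 357×10^-6 = 1.182×10^-5 mol/kg
α₀ = 1/(1 + K1/[H⁺] + K1K2/[H⁺]²) = 1/(1 + 10^+1.95 + 10^+0.72) = 0.01049
DIC = [CO2*]/α₀ = 1.182×10^-5 / 0.01049 = 1.127 mmol/kg
CA = (α₁ + 2α₂)·DIC = (0.9345 + 2×0.05503) × 1.127 = 1.18 mmol/kg

CA = 1.18 mmol/kg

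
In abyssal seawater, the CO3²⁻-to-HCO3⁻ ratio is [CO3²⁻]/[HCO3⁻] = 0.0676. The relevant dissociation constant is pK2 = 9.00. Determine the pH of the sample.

pH = 7.83

From K2 = [H⁺][CO3²⁻]/[HCO3⁻]:  pH = pK2 + log₁₀([CO3²⁻]/[HCO3⁻])
log₁₀(0.0676) = -1.170
pH = 9.00 + (-1.170) = 7.83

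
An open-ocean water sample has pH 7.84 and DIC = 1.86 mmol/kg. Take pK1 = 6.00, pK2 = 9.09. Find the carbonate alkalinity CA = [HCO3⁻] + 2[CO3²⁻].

CA = 1.93 mmol/kg

CA = [HCO3⁻] + 2[CO3²⁻] = (α₁ + 2α₂)·DIC
At pH 7.84: [H⁺]/K1 = 10^-1.84 = 0.014454, K2/[H⁺] = 10^-1.25 = 0.056234
α₁ = 1/(1 + 0.014454 + 0.056234) = 1/1.0707 = 0.9340; α₂ = α₁·K2/[H⁺] = 0.05252
α₁ + 2α₂ = 1.0390
CA = 1.0390 × 1.86 = 1.93 mmol/kg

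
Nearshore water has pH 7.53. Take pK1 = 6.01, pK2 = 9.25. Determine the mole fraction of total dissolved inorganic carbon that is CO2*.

α₀ = 0.0288

α₀ = 1 / (1 + K1/[H⁺] + K1K2/[H⁺]²) = 1 / (1 + 10^+1.52 + 10^-0.20)
   = 1 / (1 + 33.113 + 0.63096) = 1/34.744 = 0.02878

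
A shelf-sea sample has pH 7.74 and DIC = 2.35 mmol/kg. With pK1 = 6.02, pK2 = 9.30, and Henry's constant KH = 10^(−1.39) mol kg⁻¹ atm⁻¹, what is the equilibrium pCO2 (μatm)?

pCO2 = 1050 μatm

α₀ = 1 / (1 + K1/[H⁺] + K1K2/[H⁺]²) = 1 / (1 + 10^+1.72 + 10^+0.16)
   = 1 / (1 + 52.481 + 1.4454) = 1/54.926 = 0.01821
[CO2*] = α₀ × DIC = 0.01821 × 2.35 = 0.04278 mmol/kg
pCO2 = [CO2*]/KH = 4.278×10^-5 / 4.074×10^-2 = 1050 μatm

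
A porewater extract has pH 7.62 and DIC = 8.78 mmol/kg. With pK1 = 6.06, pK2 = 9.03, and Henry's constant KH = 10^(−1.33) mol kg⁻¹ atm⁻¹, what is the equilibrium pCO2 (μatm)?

pCO2 = 4850 μatm

α₀ = 1 / (1 + K1/[H⁺] + K1K2/[H⁺]²) = 1 / (1 + 10^+1.56 + 10^+0.15)
   = 1 / (1 + 36.308 + 1.4125) = 1/38.720 = 0.02583
[CO2*] = α₀ × DIC = 0.02583 × 8.78 = 0.2268 mmol/kg
pCO2 = [CO2*]/KH = 2.268×10^-4 / 4.677×10^-2 = 4850 μatm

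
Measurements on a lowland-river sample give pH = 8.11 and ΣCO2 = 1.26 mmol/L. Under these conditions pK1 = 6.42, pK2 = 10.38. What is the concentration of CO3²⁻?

α₂ = 1 / (1 + [H⁺]/K2 + [H⁺]²/(K1K2)) = 1 / (1 + 10^+2.27 + 10^+0.58)
   = 1 / (1 + 186.21 + 3.8019) = 1/191.01 = 0.005235
[CO3²⁻] = α₂ × DIC = 0.005235 × 1.26 = 0.00660 mmol/L = 6.60 μmol/L

[CO3²⁻] = 6.60 μmol/L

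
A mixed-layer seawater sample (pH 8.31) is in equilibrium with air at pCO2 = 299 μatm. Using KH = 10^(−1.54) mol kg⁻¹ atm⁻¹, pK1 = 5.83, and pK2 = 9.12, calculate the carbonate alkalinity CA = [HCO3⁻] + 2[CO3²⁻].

CA = 3.41 mmol/kg

[CO2*] = KH · pCO2 = 10^(−1.54) × 299×10^-6 = 8.623×10^-6 mol/kg
α₀ = 1/(1 + K1/[H⁺] + K1K2/[H⁺]²) = 1/(1 + 10^+2.48 + 10^+1.67) = 0.002859
DIC = [CO2*]/α₀ = 8.623×10^-6 / 0.002859 = 3.016 mmol/kg
CA = (α₁ + 2α₂)·DIC = (0.8634 + 2×0.1337) × 3.016 = 3.41 mmol/kg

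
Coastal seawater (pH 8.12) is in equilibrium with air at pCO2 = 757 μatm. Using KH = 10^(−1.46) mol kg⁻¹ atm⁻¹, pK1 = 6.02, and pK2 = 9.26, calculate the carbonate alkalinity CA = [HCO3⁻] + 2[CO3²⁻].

CA = 3.78 mmol/kg

[CO2*] = KH · pCO2 = 10^(−1.46) × 757×10^-6 = 2.625×10^-5 mol/kg
α₀ = 1/(1 + K1/[H⁺] + K1K2/[H⁺]²) = 1/(1 + 10^+2.10 + 10^+0.96) = 0.007352
DIC = [CO2*]/α₀ = 2.625×10^-5 / 0.007352 = 3.570 mmol/kg
CA = (α₁ + 2α₂)·DIC = (0.9256 + 2×0.06705) × 3.570 = 3.78 mmol/kg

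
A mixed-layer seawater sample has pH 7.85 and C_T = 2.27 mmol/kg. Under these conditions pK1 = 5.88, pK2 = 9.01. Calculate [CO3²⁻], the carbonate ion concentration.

α₂ = 1 / (1 + [H⁺]/K2 + [H⁺]²/(K1K2)) = 1 / (1 + 10^+1.16 + 10^-0.81)
   = 1 / (1 + 14.454 + 0.15488) = 1/15.609 = 0.06406
[CO3²⁻] = α₂ × DIC = 0.06406 × 2.27 = 0.145 mmol/kg

[CO3²⁻] = 0.145 mmol/kg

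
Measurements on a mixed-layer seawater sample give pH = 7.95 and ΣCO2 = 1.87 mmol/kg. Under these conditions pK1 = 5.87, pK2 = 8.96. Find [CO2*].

α₀ = 1 / (1 + K1/[H⁺] + K1K2/[H⁺]²) = 1 / (1 + 10^+2.08 + 10^+1.07)
   = 1 / (1 + 120.23 + 11.749) = 1/132.98 = 0.007520
[CO2*] = α₀ × DIC = 0.007520 × 1.87 = 0.0141 mmol/kg = 14.1 μmol/kg

[CO2*] = 14.1 μmol/kg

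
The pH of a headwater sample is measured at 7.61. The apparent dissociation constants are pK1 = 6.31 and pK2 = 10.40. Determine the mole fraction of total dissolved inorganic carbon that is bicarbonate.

α₁ = 0.951

α₁ = 1 / (1 + [H⁺]/K1 + K2/[H⁺]) = 1 / (1 + 10^-1.30 + 10^-2.79)
   = 1 / (1 + 0.050119 + 0.0016218) = 1/1.0517 = 0.9508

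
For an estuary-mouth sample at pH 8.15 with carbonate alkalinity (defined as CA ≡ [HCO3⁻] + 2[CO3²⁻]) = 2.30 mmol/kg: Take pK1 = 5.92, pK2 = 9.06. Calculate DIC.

DIC = 2.08 mmol/kg

CA = [HCO3⁻] + 2[CO3²⁻] = (α₁ + 2α₂)·DIC
At pH 8.15: [H⁺]/K1 = 10^-2.23 = 0.0058884, K2/[H⁺] = 10^-0.91 = 0.12303
α₁ = 1/(1 + 0.0058884 + 0.12303) = 1/1.1289 = 0.8858; α₂ = α₁·K2/[H⁺] = 0.1090
α₁ + 2α₂ = 1.1038
DIC = CA / (α₁ + 2α₂) = 2.30 / 1.1038 = 2.08 mmol/kg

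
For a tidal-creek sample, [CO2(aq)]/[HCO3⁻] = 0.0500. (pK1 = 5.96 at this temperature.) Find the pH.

pH = 7.26

From K1 = [H⁺][HCO3⁻]/[CO2(aq)]:  pH = pK1 − log₁₀([CO2(aq)]/[HCO3⁻])
log₁₀(0.0500) = -1.301
pH = 5.96 − (-1.301) = 7.26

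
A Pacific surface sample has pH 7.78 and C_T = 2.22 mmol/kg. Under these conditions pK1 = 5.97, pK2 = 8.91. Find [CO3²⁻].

α₂ = 1 / (1 + [H⁺]/K2 + [H⁺]²/(K1K2)) = 1 / (1 + 10^+1.13 + 10^-0.68)
   = 1 / (1 + 13.490 + 0.20893) = 1/14.699 = 0.06803
[CO3²⁻] = α₂ × DIC = 0.06803 × 2.22 = 0.151 mmol/kg

[CO3²⁻] = 0.151 mmol/kg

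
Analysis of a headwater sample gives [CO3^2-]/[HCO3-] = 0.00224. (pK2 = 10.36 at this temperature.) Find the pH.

From K2 = [H⁺][CO3^2-]/[HCO3-]:  pH = pK2 + log₁₀([CO3^2-]/[HCO3-])
log₁₀(0.00224) = -2.650
pH = 10.36 + (-2.650) = 7.71

pH = 7.71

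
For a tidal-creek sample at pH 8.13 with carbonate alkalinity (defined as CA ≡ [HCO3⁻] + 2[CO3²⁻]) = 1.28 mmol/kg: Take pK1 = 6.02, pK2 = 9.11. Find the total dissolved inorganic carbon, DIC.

DIC = 1.18 mmol/kg

CA = [HCO3⁻] + 2[CO3²⁻] = (α₁ + 2α₂)·DIC
At pH 8.13: [H⁺]/K1 = 10^-2.11 = 0.0077625, K2/[H⁺] = 10^-0.98 = 0.10471
α₁ = 1/(1 + 0.0077625 + 0.10471) = 1/1.1125 = 0.8989; α₂ = α₁·K2/[H⁺] = 0.09413
α₁ + 2α₂ = 1.0871
DIC = CA / (α₁ + 2α₂) = 1.28 / 1.0871 = 1.18 mmol/kg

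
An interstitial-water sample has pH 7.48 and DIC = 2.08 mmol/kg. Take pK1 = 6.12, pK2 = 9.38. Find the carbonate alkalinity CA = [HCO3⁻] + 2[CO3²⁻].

CA = 2.02 mmol/kg

CA = [HCO3⁻] + 2[CO3²⁻] = (α₁ + 2α₂)·DIC
At pH 7.48: [H⁺]/K1 = 10^-1.36 = 0.043652, K2/[H⁺] = 10^-1.90 = 0.012589
α₁ = 1/(1 + 0.043652 + 0.012589) = 1/1.0562 = 0.9468; α₂ = α₁·K2/[H⁺] = 0.01192
α₁ + 2α₂ = 0.9706
CA = 0.9706 × 2.08 = 2.02 mmol/kg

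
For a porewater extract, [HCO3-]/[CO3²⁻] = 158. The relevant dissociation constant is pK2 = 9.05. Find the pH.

pH = 6.85

From K2 = [H⁺][CO3²⁻]/[HCO3-]:  pH = pK2 − log₁₀([HCO3-]/[CO3²⁻])
log₁₀(158) = +2.199
pH = 9.05 − (+2.199) = 6.85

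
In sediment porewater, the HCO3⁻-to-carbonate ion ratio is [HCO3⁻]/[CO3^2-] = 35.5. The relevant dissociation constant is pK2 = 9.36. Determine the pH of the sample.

From K2 = [H⁺][CO3^2-]/[HCO3⁻]:  pH = pK2 − log₁₀([HCO3⁻]/[CO3^2-])
log₁₀(35.5) = +1.550
pH = 9.36 − (+1.550) = 7.81

pH = 7.81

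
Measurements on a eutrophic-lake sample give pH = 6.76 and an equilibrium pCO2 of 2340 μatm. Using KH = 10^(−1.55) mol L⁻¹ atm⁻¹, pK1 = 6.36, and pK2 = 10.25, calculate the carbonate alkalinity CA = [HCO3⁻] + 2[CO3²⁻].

CA = 0.166 mmol/L

[CO2*] = KH · pCO2 = 10^(−1.55) × 2340×10^-6 = 6.595×10^-5 mol/L
α₀ = 1/(1 + K1/[H⁺] + K1K2/[H⁺]²) = 1/(1 + 10^+0.40 + 10^-3.09) = 0.2847
DIC = [CO2*]/α₀ = 6.595×10^-5 / 0.2847 = 0.2317 mmol/L
CA = (α₁ + 2α₂)·DIC = (0.7151 + 2×0.0002314) × 0.2317 = 0.166 mmol/L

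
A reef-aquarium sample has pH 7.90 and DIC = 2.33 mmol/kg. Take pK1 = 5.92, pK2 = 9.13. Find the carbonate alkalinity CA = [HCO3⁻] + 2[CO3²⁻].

CA = 2.44 mmol/kg

CA = [HCO3⁻] + 2[CO3²⁻] = (α₁ + 2α₂)·DIC
At pH 7.90: [H⁺]/K1 = 10^-1.98 = 0.010471, K2/[H⁺] = 10^-1.23 = 0.058884
α₁ = 1/(1 + 0.010471 + 0.058884) = 1/1.0694 = 0.9351; α₂ = α₁·K2/[H⁺] = 0.05507
α₁ + 2α₂ = 1.0453
CA = 1.0453 × 2.33 = 2.44 mmol/kg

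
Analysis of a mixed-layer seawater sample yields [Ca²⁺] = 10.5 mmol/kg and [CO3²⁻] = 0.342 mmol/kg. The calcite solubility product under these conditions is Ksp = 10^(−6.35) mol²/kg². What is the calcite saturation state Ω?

Ω = 8.04

Ksp = 10^(−6.35) = 4.467×10^-7
Ω = [Ca²⁺][CO3²⁻]/Ksp = (10.5×10^-3)(0.342×10^-3) / 4.467×10^-7 = 8.04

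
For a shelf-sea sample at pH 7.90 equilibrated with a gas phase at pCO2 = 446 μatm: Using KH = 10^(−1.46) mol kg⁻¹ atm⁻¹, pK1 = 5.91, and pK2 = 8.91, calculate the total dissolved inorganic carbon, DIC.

DIC = 1.67 mmol/kg

[CO2*] = KH · pCO2 = 10^(−1.46) × 446×10^-6 = 1.546×10^-5 mol/kg
α₀ = 1/(1 + K1/[H⁺] + K1K2/[H⁺]²) = 1/(1 + 10^+1.99 + 10^+0.98) = 0.009236
DIC = [CO2*]/α₀ = 1.546×10^-5 / 0.009236 = 1.67 mmol/kg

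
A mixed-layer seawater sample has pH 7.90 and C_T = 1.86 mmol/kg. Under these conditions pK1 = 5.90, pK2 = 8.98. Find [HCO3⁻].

[HCO3⁻] = 1.70 mmol/kg

α₁ = 1 / (1 + [H⁺]/K1 + K2/[H⁺]) = 1 / (1 + 10^-2.00 + 10^-1.08)
   = 1 / (1 + 0.010000 + 0.083176) = 1/1.0932 = 0.9148
[HCO3⁻] = α₁ × DIC = 0.9148 × 1.86 = 1.70 mmol/kg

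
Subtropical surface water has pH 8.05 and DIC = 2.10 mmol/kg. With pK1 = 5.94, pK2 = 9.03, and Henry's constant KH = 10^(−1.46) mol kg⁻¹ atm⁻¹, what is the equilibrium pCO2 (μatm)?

pCO2 = 423 μatm

α₀ = 1 / (1 + K1/[H⁺] + K1K2/[H⁺]²) = 1 / (1 + 10^+2.11 + 10^+1.13)
   = 1 / (1 + 128.82 + 13.490) = 1/143.31 = 0.006978
[CO2*] = α₀ × DIC = 0.006978 × 2.10 = 0.01465 mmol/kg = 14.65 μmol/kg
pCO2 = [CO2*]/KH = 1.465×10^-5 / 3.467×10^-2 = 423 μatm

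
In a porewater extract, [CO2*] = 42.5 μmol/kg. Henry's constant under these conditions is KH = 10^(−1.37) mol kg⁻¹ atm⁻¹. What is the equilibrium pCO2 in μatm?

pCO2 = 996 μatm

KH = 10^(−1.37) = 4.266×10^-2 mol kg⁻¹ atm⁻¹
pCO2 = [CO2*]/KH = 42.5×10^-6 / 4.266×10^-2 = 9.96×10^-4 atm = 996 μatm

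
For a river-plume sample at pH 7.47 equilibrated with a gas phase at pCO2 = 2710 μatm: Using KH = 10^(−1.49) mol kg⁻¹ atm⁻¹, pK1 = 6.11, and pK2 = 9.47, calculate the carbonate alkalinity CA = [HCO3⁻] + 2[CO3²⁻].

[CO2*] = KH · pCO2 = 10^(−1.49) × 2710×10^-6 = 8.769×10^-5 mol/kg
α₀ = 1/(1 + K1/[H⁺] + K1K2/[H⁺]²) = 1/(1 + 10^+1.36 + 10^-0.64) = 0.04143
DIC = [CO2*]/α₀ = 8.769×10^-5 / 0.04143 = 2.117 mmol/kg
CA = (α₁ + 2α₂)·DIC = (0.9491 + 2×0.009491) × 2.117 = 2.05 mmol/kg

CA = 2.05 mmol/kg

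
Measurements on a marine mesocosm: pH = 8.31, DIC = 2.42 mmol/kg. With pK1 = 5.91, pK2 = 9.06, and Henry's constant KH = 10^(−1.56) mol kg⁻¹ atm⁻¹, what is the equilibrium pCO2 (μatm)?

α₀ = 1 / (1 + K1/[H⁺] + K1K2/[H⁺]²) = 1 / (1 + 10^+2.40 + 10^+1.65)
   = 1 / (1 + 251.19 + 44.668) = 1/296.86 = 0.003369
[CO2*] = α₀ × DIC = 0.003369 × 2.42 = 0.008152 mmol/kg = 8.152 μmol/kg
pCO2 = [CO2*]/KH = 8.152×10^-6 / 2.754×10^-2 = 296 μatm

pCO2 = 296 μatm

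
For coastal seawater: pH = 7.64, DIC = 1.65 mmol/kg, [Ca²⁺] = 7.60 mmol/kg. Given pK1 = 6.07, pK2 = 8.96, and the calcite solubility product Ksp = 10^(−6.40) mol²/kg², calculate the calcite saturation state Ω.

Ω = 1.40

α₂ = 1 / (1 + [H⁺]/K2 + [H⁺]²/(K1K2)) = 1 / (1 + 10^+1.32 + 10^-0.25)
   = 1 / (1 + 20.893 + 0.56234) = 1/22.455 = 0.04453
[CO3²⁻] = α₂ × DIC = 0.04453 × 1.65 = 0.07348 mmol/kg
Ksp = 10^(−6.40) = 3.981×10^-7
Ω = [Ca²⁺][CO3²⁻]/Ksp = (7.60×10^-3)(7.348×10^-5) / 3.981×10^-7 = 1.40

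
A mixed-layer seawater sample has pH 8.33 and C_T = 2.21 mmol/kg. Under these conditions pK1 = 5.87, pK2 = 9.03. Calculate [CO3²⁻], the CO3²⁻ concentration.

α₂ = 1 / (1 + [H⁺]/K2 + [H⁺]²/(K1K2)) = 1 / (1 + 10^+0.70 + 10^-1.76)
   = 1 / (1 + 5.0119 + 0.017378) = 1/6.0293 = 0.1659
[CO3²⁻] = α₂ × DIC = 0.1659 × 2.21 = 0.367 mmol/kg

[CO3²⁻] = 0.367 mmol/kg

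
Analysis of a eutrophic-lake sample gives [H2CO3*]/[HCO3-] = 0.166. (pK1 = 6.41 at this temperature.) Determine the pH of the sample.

From K1 = [H⁺][HCO3-]/[H2CO3*]:  pH = pK1 − log₁₀([H2CO3*]/[HCO3-])
log₁₀(0.166) = -0.780
pH = 6.41 − (-0.780) = 7.19

pH = 7.19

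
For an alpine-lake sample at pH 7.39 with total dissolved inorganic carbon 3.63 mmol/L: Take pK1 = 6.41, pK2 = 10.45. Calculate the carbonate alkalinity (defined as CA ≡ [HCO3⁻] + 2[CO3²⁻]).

CA = [HCO3⁻] + 2[CO3²⁻] = (α₁ + 2α₂)·DIC
At pH 7.39: [H⁺]/K1 = 10^-0.98 = 0.10471, K2/[H⁺] = 10^-3.06 = 0.00087096
α₁ = 1/(1 + 0.10471 + 0.00087096) = 1/1.1056 = 0.9045; α₂ = α₁·K2/[H⁺] = 0.0007878
α₁ + 2α₂ = 0.9061
CA = 0.9061 × 3.63 = 3.29 mmol/L

CA = 3.29 mmol/L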